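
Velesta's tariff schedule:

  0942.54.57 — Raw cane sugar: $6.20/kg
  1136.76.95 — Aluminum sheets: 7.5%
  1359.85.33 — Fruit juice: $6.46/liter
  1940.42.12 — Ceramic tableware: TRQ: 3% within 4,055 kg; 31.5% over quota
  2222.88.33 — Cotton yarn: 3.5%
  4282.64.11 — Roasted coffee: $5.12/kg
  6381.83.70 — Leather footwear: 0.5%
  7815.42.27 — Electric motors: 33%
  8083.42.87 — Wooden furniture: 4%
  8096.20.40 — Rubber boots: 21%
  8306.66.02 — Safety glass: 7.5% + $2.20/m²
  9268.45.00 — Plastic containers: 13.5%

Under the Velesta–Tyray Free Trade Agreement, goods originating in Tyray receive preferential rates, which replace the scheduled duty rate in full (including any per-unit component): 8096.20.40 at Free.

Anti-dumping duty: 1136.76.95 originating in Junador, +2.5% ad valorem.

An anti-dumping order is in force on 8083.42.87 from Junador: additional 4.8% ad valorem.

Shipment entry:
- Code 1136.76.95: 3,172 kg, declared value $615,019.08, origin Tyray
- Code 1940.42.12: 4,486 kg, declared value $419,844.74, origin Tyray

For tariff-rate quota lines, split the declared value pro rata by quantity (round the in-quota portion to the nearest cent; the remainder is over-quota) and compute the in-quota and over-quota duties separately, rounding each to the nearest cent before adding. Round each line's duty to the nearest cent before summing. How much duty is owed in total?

$70,217.90

Line 1 (1136.76.95, Tyray, 3,172 kg, $615,019.08):
Base rate for 1136.76.95 is 7.5%.
Origin Tyray is the FTA partner but 1136.76.95 is not on the preference list; base rate stands.
The additional-duty order on 1136.76.95 targets Junador, not Tyray; it does not apply.
Duty = $615,019.08 × 7.5% = $46,126.43.
Line 2 (1940.42.12, Tyray, 4,486 kg, $419,844.74):
Code 1940.42.12 is under a tariff-rate quota (threshold 4,055 kg). In-quota: 4,055 kg at 3%; over-quota: 431 kg at 31.5%.
Pro-rata value split: in-quota = $419,844.74 × 4,055/4,486 = $379,507.45; over-quota = $419,844.74 − $379,507.45 = $40,337.29.
In-quota duty = $379,507.45 × 3% = $11,385.22. Over-quota duty = $40,337.29 × 31.5% = $12,706.25.
Line duty = $11,385.22 + $12,706.25 = $24,091.47.
Total = $46,126.43 + $24,091.47 = $70,217.90.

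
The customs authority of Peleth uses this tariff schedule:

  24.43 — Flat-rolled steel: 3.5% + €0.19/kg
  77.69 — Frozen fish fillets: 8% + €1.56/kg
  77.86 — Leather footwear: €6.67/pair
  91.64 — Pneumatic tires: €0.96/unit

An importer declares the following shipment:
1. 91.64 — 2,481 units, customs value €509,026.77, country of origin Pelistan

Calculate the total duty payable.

Line 1 (91.64, Pelistan, 2,481 units, €509,026.77):
Base rate for 91.64 is €0.96/unit.
Duty = 2,481 × €0.96 = €2,381.76.

€2,381.76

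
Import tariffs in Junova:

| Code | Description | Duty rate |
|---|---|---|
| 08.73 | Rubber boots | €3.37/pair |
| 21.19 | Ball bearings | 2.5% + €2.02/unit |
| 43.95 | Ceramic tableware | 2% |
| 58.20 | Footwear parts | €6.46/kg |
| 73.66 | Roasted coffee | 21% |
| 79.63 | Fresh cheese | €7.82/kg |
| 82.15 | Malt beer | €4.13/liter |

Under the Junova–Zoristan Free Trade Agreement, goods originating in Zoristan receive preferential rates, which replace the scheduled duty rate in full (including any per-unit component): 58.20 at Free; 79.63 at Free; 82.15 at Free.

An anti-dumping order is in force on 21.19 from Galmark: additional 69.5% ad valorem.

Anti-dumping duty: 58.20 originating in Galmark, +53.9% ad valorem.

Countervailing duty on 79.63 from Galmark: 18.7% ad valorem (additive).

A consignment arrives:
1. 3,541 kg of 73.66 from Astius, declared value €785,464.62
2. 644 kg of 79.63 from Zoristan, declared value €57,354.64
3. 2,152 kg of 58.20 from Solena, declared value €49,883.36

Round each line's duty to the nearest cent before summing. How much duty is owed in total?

€178,849.49

Line 1 (73.66, Astius, 3,541 kg, €785,464.62):
Base rate for 73.66 is 21%.
Duty = €785,464.62 × 21% = €164,947.57.
Line 2 (79.63, Zoristan, 644 kg, €57,354.64):
Base rate for 79.63 is €7.82/kg.
Origin Zoristan qualifies under the Junova–Zoristan agreement and 79.63 is covered: preferential rate Free applies instead.
The additional-duty order on 79.63 targets Galmark, not Zoristan; it does not apply.
Duty = €57,354.64 × 0% = €0.00.
Line 3 (58.20, Solena, 2,152 kg, €49,883.36):
Base rate for 58.20 is €6.46/kg.
58.20 has an FTA preferential rate, but origin Solena is not Zoristan; base rate stands.
The additional-duty order on 58.20 targets Galmark, not Solena; it does not apply.
Duty = 2,152 × €6.46 = €13,901.92.
Total = €164,947.57 + €0.00 + €13,901.92 = €178,849.49.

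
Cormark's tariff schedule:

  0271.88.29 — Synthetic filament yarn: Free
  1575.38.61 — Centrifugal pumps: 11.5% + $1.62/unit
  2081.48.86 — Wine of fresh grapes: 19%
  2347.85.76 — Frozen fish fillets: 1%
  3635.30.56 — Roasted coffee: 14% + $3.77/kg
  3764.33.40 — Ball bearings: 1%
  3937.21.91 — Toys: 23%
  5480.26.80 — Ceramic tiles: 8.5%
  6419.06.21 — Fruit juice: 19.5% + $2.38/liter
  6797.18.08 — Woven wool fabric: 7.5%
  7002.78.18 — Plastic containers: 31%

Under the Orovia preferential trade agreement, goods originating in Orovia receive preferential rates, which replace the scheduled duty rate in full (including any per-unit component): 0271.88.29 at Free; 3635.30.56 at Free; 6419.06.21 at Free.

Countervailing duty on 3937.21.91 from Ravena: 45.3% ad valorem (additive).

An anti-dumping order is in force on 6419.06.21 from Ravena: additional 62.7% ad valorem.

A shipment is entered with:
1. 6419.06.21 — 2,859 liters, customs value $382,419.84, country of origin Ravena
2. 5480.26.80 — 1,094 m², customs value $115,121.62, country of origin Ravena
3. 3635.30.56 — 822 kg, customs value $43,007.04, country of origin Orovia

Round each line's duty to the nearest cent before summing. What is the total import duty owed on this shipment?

$330,938.87

Line 1 (6419.06.21, Ravena, 2,859 liters, $382,419.84):
Base rate for 6419.06.21 is 19.5% + $2.38/liter.
6419.06.21 has an FTA preferential rate, but origin Ravena is not Orovia; base rate stands.
Additional duty on 6419.06.21 from Ravena: +62.7%. Applied ad valorem rate: 19.5% + 62.7% = 82.2%.
Duty = $382,419.84 × 82.2% + 2,859 × $2.38 = $321,153.53.
Line 2 (5480.26.80, Ravena, 1,094 m², $115,121.62):
Base rate for 5480.26.80 is 8.5%.
Duty = $115,121.62 × 8.5% = $9,785.34.
Line 3 (3635.30.56, Orovia, 822 kg, $43,007.04):
Base rate for 3635.30.56 is 14% + $3.77/kg.
Origin Orovia qualifies under the Cormark–Orovia agreement and 3635.30.56 is covered: preferential rate Free applies instead.
Duty = $43,007.04 × 0% = $0.00.
Total = $321,153.53 + $9,785.34 + $0.00 = $330,938.87.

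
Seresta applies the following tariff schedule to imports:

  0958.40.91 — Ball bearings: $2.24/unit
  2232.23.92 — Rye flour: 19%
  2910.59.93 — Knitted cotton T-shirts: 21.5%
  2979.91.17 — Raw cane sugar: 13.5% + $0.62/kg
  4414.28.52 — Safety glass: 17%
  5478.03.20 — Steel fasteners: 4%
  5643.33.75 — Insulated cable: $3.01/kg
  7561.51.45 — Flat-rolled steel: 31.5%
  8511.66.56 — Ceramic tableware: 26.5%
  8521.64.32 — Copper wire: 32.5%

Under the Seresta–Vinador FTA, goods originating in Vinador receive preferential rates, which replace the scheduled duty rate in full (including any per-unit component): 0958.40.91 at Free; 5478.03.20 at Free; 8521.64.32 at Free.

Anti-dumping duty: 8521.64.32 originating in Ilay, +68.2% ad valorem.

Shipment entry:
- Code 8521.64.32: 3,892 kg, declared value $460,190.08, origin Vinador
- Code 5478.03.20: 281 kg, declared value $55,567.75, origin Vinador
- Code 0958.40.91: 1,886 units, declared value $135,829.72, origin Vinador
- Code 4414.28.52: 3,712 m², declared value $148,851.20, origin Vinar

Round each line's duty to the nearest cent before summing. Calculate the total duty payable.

Line 1 (8521.64.32, Vinador, 3,892 kg, $460,190.08):
Base rate for 8521.64.32 is 32.5%.
Origin Vinador qualifies under the Seresta–Vinador agreement and 8521.64.32 is covered: preferential rate Free applies instead.
The additional-duty order on 8521.64.32 targets Ilay, not Vinador; it does not apply.
Duty = $460,190.08 × 0% = $0.00.
Line 2 (5478.03.20, Vinador, 281 kg, $55,567.75):
Base rate for 5478.03.20 is 4%.
Origin Vinador qualifies under the Seresta–Vinador agreement and 5478.03.20 is covered: preferential rate Free applies instead.
Duty = $55,567.75 × 0% = $0.00.
Line 3 (0958.40.91, Vinador, 1,886 units, $135,829.72):
Base rate for 0958.40.91 is $2.24/unit.
Origin Vinador qualifies under the Seresta–Vinador agreement and 0958.40.91 is covered: preferential rate Free applies instead.
Duty = $135,829.72 × 0% = $0.00.
Line 4 (4414.28.52, Vinar, 3,712 m², $148,851.20):
Base rate for 4414.28.52 is 17%.
Duty = $148,851.20 × 17% = $25,304.70.
Total = $0.00 + $0.00 + $0.00 + $25,304.70 = $25,304.70.

$25,304.70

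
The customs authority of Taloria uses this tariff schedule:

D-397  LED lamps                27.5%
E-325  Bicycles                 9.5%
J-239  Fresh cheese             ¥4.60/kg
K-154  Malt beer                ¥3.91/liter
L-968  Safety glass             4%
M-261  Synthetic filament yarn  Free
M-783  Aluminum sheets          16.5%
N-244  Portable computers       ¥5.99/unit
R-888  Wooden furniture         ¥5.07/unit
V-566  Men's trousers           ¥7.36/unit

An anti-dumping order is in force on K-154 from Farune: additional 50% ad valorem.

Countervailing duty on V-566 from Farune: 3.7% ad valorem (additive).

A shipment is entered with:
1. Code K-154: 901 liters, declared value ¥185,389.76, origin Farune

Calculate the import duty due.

Line 1 (K-154, Farune, 901 liters, ¥185,389.76):
Base rate for K-154 is ¥3.91/liter.
Additional duty on K-154 from Farune: +50% ad valorem. Applied ad valorem rate = 50%.
Duty = ¥185,389.76 × 50% + 901 × ¥3.91 = ¥96,217.79.

¥96,217.79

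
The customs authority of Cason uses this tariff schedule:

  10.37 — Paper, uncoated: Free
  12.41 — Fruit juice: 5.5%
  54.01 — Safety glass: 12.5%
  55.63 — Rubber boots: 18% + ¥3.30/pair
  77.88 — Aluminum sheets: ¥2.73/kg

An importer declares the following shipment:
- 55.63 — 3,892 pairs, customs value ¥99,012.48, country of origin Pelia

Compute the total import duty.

¥30,665.85

Line 1 (55.63, Pelia, 3,892 pairs, ¥99,012.48):
Base rate for 55.63 is 18% + ¥3.30/pair.
Duty = ¥99,012.48 × 18% + 3,892 × ¥3.30 = ¥30,665.85.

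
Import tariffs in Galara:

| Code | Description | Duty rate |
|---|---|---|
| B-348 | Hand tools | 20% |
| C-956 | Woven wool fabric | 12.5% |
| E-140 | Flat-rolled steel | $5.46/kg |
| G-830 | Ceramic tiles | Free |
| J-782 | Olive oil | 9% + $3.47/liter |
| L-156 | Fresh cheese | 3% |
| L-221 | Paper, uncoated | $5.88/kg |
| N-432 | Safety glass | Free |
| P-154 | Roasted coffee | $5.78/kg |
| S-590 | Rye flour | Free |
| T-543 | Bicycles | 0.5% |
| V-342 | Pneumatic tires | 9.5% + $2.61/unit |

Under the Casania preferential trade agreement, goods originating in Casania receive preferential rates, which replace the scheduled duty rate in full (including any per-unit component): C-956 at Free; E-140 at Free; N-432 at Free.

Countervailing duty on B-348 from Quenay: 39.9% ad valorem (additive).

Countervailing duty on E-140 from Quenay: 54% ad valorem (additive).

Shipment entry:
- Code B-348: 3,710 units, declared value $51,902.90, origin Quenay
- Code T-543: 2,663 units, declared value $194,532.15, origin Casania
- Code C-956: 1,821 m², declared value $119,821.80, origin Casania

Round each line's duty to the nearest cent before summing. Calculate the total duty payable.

$32,062.50

Line 1 (B-348, Quenay, 3,710 units, $51,902.90):
Base rate for B-348 is 20%.
Additional duty on B-348 from Quenay: +39.9%. Applied ad valorem rate: 20% + 39.9% = 59.9%.
Duty = $51,902.90 × 59.9% = $31,089.84.
Line 2 (T-543, Casania, 2,663 units, $194,532.15):
Base rate for T-543 is 0.5%.
Origin Casania is the FTA partner but T-543 is not on the preference list; base rate stands.
Duty = $194,532.15 × 0.5% = $972.66.
Line 3 (C-956, Casania, 1,821 m², $119,821.80):
Base rate for C-956 is 12.5%.
Origin Casania qualifies under the Galara–Casania agreement and C-956 is covered: preferential rate Free applies instead.
Duty = $119,821.80 × 0% = $0.00.
Total = $31,089.84 + $972.66 + $0.00 = $32,062.50.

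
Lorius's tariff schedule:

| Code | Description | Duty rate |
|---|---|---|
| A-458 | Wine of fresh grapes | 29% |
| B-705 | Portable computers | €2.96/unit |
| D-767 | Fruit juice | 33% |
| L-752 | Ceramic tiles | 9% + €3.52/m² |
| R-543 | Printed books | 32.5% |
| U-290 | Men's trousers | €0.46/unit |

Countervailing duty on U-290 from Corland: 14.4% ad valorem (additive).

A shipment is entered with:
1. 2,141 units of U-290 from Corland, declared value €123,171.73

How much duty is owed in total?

€18,721.59

Line 1 (U-290, Corland, 2,141 units, €123,171.73):
Base rate for U-290 is €0.46/unit.
Additional duty on U-290 from Corland: +14.4% ad valorem. Applied ad valorem rate = 14.4%.
Duty = €123,171.73 × 14.4% + 2,141 × €0.46 = €18,721.59.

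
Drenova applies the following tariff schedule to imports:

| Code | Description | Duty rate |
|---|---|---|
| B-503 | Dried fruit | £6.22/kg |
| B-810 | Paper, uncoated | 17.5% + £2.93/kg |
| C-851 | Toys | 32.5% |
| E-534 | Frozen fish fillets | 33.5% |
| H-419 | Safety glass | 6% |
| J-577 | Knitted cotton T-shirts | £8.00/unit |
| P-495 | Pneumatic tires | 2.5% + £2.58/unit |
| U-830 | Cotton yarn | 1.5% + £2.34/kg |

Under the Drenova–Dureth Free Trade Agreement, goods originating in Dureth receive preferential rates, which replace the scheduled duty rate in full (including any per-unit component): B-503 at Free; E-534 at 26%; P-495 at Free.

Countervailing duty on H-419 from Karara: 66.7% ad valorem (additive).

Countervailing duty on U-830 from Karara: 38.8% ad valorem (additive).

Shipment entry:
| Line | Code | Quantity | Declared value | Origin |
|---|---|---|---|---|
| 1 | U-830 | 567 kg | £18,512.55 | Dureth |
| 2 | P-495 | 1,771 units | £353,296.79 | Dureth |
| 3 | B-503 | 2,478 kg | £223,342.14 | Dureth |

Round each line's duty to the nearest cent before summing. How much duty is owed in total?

£1,604.47

Line 1 (U-830, Dureth, 567 kg, £18,512.55):
Base rate for U-830 is 1.5% + £2.34/kg.
Origin Dureth is the FTA partner but U-830 is not on the preference list; base rate stands.
The additional-duty order on U-830 targets Karara, not Dureth; it does not apply.
Duty = £18,512.55 × 1.5% + 567 × £2.34 = £1,604.47.
Line 2 (P-495, Dureth, 1,771 units, £353,296.79):
Base rate for P-495 is 2.5% + £2.58/unit.
Origin Dureth qualifies under the Drenova–Dureth agreement and P-495 is covered: preferential rate Free applies instead.
Duty = £353,296.79 × 0% = £0.00.
Line 3 (B-503, Dureth, 2,478 kg, £223,342.14):
Base rate for B-503 is £6.22/kg.
Origin Dureth qualifies under the Drenova–Dureth agreement and B-503 is covered: preferential rate Free applies instead.
Duty = £223,342.14 × 0% = £0.00.
Total = £1,604.47 + £0.00 + £0.00 = £1,604.47.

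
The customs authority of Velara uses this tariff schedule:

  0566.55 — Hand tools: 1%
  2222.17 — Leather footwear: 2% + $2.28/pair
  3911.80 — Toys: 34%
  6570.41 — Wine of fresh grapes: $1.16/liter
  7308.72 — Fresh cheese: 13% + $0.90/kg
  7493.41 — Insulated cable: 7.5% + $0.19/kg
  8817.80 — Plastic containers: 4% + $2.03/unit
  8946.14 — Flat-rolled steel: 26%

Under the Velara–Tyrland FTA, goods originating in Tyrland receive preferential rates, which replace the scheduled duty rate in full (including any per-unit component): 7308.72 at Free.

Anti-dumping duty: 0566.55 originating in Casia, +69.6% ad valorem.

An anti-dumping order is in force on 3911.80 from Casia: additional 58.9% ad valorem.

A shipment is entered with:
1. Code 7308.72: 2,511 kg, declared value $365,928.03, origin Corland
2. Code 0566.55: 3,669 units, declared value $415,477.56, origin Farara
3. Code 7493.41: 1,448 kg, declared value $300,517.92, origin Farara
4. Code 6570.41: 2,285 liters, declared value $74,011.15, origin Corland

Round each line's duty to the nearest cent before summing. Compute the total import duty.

Line 1 (7308.72, Corland, 2,511 kg, $365,928.03):
Base rate for 7308.72 is 13% + $0.90/kg.
7308.72 has an FTA preferential rate, but origin Corland is not Tyrland; base rate stands.
Duty = $365,928.03 × 13% + 2,511 × $0.90 = $49,830.54.
Line 2 (0566.55, Farara, 3,669 units, $415,477.56):
Base rate for 0566.55 is 1%.
The additional-duty order on 0566.55 targets Casia, not Farara; it does not apply.
Duty = $415,477.56 × 1% = $4,154.78.
Line 3 (7493.41, Farara, 1,448 kg, $300,517.92):
Base rate for 7493.41 is 7.5% + $0.19/kg.
Duty = $300,517.92 × 7.5% + 1,448 × $0.19 = $22,813.96.
Line 4 (6570.41, Corland, 2,285 liters, $74,011.15):
Base rate for 6570.41 is $1.16/liter.
Duty = 2,285 × $1.16 = $2,650.60.
Total = $49,830.54 + $4,154.78 + $22,813.96 + $2,650.60 = $79,449.88.

$79,449.88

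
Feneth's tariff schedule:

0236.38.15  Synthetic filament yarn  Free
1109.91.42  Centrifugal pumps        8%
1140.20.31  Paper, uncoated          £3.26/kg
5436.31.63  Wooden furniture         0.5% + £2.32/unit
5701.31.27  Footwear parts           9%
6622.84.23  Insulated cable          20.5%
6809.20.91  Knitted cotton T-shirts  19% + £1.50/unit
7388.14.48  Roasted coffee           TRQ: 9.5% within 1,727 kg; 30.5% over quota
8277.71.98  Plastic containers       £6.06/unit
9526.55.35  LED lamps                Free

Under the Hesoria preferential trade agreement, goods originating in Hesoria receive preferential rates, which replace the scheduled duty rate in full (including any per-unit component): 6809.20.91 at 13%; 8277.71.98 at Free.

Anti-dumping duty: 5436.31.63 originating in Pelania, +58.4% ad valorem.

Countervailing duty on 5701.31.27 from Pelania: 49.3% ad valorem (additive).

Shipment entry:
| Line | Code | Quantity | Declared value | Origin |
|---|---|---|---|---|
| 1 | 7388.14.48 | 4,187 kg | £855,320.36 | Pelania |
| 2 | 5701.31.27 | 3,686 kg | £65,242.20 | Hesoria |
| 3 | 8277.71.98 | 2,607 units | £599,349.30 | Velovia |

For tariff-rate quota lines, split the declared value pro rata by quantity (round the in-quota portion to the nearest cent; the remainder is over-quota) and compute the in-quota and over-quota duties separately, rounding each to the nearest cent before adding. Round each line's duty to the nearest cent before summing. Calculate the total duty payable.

£208,456.70

Line 1 (7388.14.48, Pelania, 4,187 kg, £855,320.36):
Code 7388.14.48 is under a tariff-rate quota (threshold 1,727 kg). In-quota: 1,727 kg at 9.5%; over-quota: 2,460 kg at 30.5%.
Pro-rata value split: in-quota = £855,320.36 × 1,727/4,187 = £352,791.56; over-quota = £855,320.36 − £352,791.56 = £502,528.80.
In-quota duty = £352,791.56 × 9.5% = £33,515.20. Over-quota duty = £502,528.80 × 30.5% = £153,271.28.
Line duty = £33,515.20 + £153,271.28 = £186,786.48.
Line 2 (5701.31.27, Hesoria, 3,686 kg, £65,242.20):
Base rate for 5701.31.27 is 9%.
Origin Hesoria is the FTA partner but 5701.31.27 is not on the preference list; base rate stands.
The additional-duty order on 5701.31.27 targets Pelania, not Hesoria; it does not apply.
Duty = £65,242.20 × 9% = £5,871.80.
Line 3 (8277.71.98, Velovia, 2,607 units, £599,349.30):
Base rate for 8277.71.98 is £6.06/unit.
8277.71.98 has an FTA preferential rate, but origin Velovia is not Hesoria; base rate stands.
Duty = 2,607 × £6.06 = £15,798.42.
Total = £186,786.48 + £5,871.80 + £15,798.42 = £208,456.70.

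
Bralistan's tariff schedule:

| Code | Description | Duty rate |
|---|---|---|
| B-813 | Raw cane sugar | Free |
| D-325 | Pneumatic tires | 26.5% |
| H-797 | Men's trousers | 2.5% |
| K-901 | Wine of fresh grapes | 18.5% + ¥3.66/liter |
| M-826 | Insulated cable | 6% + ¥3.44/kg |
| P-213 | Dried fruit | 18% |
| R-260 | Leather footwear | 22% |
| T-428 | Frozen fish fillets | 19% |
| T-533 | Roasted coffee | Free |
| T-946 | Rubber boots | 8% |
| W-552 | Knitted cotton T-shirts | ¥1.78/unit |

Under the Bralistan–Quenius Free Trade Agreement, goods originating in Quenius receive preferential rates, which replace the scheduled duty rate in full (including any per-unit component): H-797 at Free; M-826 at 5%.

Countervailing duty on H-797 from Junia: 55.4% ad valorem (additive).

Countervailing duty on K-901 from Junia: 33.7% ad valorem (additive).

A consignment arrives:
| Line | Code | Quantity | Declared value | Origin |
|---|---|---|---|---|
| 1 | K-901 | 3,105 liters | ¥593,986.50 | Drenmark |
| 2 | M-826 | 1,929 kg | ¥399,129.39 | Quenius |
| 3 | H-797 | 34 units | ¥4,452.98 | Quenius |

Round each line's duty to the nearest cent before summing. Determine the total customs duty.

Line 1 (K-901, Drenmark, 3,105 liters, ¥593,986.50):
Base rate for K-901 is 18.5% + ¥3.66/liter.
The additional-duty order on K-901 targets Junia, not Drenmark; it does not apply.
Duty = ¥593,986.50 × 18.5% + 3,105 × ¥3.66 = ¥121,251.80.
Line 2 (M-826, Quenius, 1,929 kg, ¥399,129.39):
Base rate for M-826 is 6% + ¥3.44/kg.
Origin Quenius qualifies under the Bralistan–Quenius agreement and M-826 is covered: preferential rate 5% applies instead.
Duty = ¥399,129.39 × 5% = ¥19,956.47.
Line 3 (H-797, Quenius, 34 units, ¥4,452.98):
Base rate for H-797 is 2.5%.
Origin Quenius qualifies under the Bralistan–Quenius agreement and H-797 is covered: preferential rate Free applies instead.
The additional-duty order on H-797 targets Junia, not Quenius; it does not apply.
Duty = ¥4,452.98 × 0% = ¥0.00.
Total = ¥121,251.80 + ¥19,956.47 + ¥0.00 = ¥141,208.27.

¥141,208.27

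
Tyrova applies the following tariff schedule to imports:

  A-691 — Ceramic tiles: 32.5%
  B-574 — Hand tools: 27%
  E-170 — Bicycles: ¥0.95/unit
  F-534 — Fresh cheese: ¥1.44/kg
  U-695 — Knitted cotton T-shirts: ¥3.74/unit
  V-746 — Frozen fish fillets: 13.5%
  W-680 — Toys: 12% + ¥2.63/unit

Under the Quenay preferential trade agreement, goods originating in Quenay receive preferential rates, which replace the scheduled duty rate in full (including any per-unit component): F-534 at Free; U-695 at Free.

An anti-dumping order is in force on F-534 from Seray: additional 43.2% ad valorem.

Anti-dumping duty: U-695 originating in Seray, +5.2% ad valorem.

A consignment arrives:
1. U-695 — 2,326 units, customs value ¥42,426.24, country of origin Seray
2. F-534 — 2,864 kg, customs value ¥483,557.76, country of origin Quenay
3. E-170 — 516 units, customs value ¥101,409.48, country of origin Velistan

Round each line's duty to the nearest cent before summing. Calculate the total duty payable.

¥11,395.60

Line 1 (U-695, Seray, 2,326 units, ¥42,426.24):
Base rate for U-695 is ¥3.74/unit.
U-695 has an FTA preferential rate, but origin Seray is not Quenay; base rate stands.
Additional duty on U-695 from Seray: +5.2% ad valorem. Applied ad valorem rate = 5.2%.
Duty = ¥42,426.24 × 5.2% + 2,326 × ¥3.74 = ¥10,905.40.
Line 2 (F-534, Quenay, 2,864 kg, ¥483,557.76):
Base rate for F-534 is ¥1.44/kg.
Origin Quenay qualifies under the Tyrova–Quenay agreement and F-534 is covered: preferential rate Free applies instead.
The additional-duty order on F-534 targets Seray, not Quenay; it does not apply.
Duty = ¥483,557.76 × 0% = ¥0.00.
Line 3 (E-170, Velistan, 516 units, ¥101,409.48):
Base rate for E-170 is ¥0.95/unit.
Duty = 516 × ¥0.95 = ¥490.20.
Total = ¥10,905.40 + ¥0.00 + ¥490.20 = ¥11,395.60.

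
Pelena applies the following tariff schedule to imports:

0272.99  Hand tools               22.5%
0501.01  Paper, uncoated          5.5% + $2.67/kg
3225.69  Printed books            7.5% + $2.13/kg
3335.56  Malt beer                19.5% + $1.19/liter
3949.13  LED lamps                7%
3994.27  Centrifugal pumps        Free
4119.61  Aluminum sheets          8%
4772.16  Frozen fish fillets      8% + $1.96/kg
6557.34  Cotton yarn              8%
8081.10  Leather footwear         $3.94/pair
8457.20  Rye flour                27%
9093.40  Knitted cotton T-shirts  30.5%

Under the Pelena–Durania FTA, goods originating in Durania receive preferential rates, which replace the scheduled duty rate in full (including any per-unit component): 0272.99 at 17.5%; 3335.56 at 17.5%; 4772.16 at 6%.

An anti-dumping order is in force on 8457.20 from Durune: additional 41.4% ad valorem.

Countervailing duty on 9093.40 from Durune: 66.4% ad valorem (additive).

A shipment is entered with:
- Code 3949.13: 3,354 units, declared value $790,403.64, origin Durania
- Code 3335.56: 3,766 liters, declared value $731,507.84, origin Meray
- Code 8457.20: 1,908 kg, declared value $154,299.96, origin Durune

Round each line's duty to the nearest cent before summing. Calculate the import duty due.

Line 1 (3949.13, Durania, 3,354 units, $790,403.64):
Base rate for 3949.13 is 7%.
Origin Durania is the FTA partner but 3949.13 is not on the preference list; base rate stands.
Duty = $790,403.64 × 7% = $55,328.25.
Line 2 (3335.56, Meray, 3,766 liters, $731,507.84):
Base rate for 3335.56 is 19.5% + $1.19/liter.
3335.56 has an FTA preferential rate, but origin Meray is not Durania; base rate stands.
Duty = $731,507.84 × 19.5% + 3,766 × $1.19 = $147,125.57.
Line 3 (8457.20, Durune, 1,908 kg, $154,299.96):
Base rate for 8457.20 is 27%.
Additional duty on 8457.20 from Durune: +41.4%. Applied ad valorem rate: 27% + 41.4% = 68.4%.
Duty = $154,299.96 × 68.4% = $105,541.17.
Total = $55,328.25 + $147,125.57 + $105,541.17 = $307,994.99.

$307,994.99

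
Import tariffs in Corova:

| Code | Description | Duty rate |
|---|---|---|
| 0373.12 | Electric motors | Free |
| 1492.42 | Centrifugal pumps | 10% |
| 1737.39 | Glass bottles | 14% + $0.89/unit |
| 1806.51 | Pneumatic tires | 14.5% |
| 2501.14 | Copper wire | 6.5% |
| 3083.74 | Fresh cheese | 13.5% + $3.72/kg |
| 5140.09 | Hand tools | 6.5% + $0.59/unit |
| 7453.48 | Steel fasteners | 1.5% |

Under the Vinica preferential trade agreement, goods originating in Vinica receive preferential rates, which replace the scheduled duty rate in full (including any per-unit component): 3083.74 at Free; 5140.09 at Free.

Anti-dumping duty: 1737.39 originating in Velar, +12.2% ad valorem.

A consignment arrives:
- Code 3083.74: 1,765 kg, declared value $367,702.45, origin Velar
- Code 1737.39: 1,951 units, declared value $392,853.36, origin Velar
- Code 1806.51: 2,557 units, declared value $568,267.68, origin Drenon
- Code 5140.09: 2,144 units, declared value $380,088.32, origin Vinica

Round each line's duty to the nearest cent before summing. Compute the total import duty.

$243,268.41

Line 1 (3083.74, Velar, 1,765 kg, $367,702.45):
Base rate for 3083.74 is 13.5% + $3.72/kg.
3083.74 has an FTA preferential rate, but origin Velar is not Vinica; base rate stands.
Duty = $367,702.45 × 13.5% + 1,765 × $3.72 = $56,205.63.
Line 2 (1737.39, Velar, 1,951 units, $392,853.36):
Base rate for 1737.39 is 14% + $0.89/unit.
Additional duty on 1737.39 from Velar: +12.2%. Applied ad valorem rate: 14% + 12.2% = 26.2%.
Duty = $392,853.36 × 26.2% + 1,951 × $0.89 = $104,663.97.
Line 3 (1806.51, Drenon, 2,557 units, $568,267.68):
Base rate for 1806.51 is 14.5%.
Duty = $568,267.68 × 14.5% = $82,398.81.
Line 4 (5140.09, Vinica, 2,144 units, $380,088.32):
Base rate for 5140.09 is 6.5% + $0.59/unit.
Origin Vinica qualifies under the Corova–Vinica agreement and 5140.09 is covered: preferential rate Free applies instead.
Duty = $380,088.32 × 0% = $0.00.
Total = $56,205.63 + $104,663.97 + $82,398.81 + $0.00 = $243,268.41.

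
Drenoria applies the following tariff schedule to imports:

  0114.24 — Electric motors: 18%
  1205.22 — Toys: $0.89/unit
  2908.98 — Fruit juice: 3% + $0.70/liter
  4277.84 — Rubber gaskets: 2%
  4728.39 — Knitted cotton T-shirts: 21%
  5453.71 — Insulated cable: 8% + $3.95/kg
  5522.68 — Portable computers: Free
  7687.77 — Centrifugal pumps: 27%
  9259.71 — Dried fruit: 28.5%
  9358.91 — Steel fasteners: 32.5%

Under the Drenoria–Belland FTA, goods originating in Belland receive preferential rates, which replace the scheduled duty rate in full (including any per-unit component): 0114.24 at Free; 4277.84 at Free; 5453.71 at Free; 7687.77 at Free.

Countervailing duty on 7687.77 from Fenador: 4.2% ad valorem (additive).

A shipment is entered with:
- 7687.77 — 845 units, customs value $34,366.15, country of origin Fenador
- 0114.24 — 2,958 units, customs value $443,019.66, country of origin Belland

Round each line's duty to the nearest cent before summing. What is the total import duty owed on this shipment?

$10,722.24

Line 1 (7687.77, Fenador, 845 units, $34,366.15):
Base rate for 7687.77 is 27%.
7687.77 has an FTA preferential rate, but origin Fenador is not Belland; base rate stands.
Additional duty on 7687.77 from Fenador: +4.2%. Applied ad valorem rate: 27% + 4.2% = 31.2%.
Duty = $34,366.15 × 31.2% = $10,722.24.
Line 2 (0114.24, Belland, 2,958 units, $443,019.66):
Base rate for 0114.24 is 18%.
Origin Belland qualifies under the Drenoria–Belland agreement and 0114.24 is covered: preferential rate Free applies instead.
Duty = $443,019.66 × 0% = $0.00.
Total = $10,722.24 + $0.00 = $10,722.24.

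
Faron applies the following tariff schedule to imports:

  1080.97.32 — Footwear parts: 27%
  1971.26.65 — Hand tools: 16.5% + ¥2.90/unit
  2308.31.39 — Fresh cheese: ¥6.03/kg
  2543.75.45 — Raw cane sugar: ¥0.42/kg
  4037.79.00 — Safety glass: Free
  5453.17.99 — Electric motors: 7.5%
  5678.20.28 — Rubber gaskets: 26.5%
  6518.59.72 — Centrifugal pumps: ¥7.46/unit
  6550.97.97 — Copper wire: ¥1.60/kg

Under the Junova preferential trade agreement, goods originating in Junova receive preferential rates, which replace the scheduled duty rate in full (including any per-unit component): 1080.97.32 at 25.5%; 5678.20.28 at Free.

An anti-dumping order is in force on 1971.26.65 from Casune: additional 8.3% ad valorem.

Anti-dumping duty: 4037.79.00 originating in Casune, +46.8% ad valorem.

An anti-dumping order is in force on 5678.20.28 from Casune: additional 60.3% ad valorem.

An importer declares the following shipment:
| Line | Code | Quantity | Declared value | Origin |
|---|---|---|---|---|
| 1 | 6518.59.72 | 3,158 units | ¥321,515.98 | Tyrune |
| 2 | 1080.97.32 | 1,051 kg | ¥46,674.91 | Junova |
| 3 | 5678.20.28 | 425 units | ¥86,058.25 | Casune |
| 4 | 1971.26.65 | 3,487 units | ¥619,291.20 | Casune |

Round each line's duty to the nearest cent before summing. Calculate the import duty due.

¥273,855.86

Line 1 (6518.59.72, Tyrune, 3,158 units, ¥321,515.98):
Base rate for 6518.59.72 is ¥7.46/unit.
Duty = 3,158 × ¥7.46 = ¥23,558.68.
Line 2 (1080.97.32, Junova, 1,051 kg, ¥46,674.91):
Base rate for 1080.97.32 is 27%.
Origin Junova qualifies under the Faron–Junova agreement and 1080.97.32 is covered: preferential rate 25.5% applies instead.
Duty = ¥46,674.91 × 25.5% = ¥11,902.10.
Line 3 (5678.20.28, Casune, 425 units, ¥86,058.25):
Base rate for 5678.20.28 is 26.5%.
5678.20.28 has an FTA preferential rate, but origin Casune is not Junova; base rate stands.
Additional duty on 5678.20.28 from Casune: +60.3%. Applied ad valorem rate: 26.5% + 60.3% = 86.8%.
Duty = ¥86,058.25 × 86.8% = ¥74,698.56.
Line 4 (1971.26.65, Casune, 3,487 units, ¥619,291.20):
Base rate for 1971.26.65 is 16.5% + ¥2.90/unit.
Additional duty on 1971.26.65 from Casune: +8.3%. Applied ad valorem rate: 16.5% + 8.3% = 24.8%.
Duty = ¥619,291.20 × 24.8% + 3,487 × ¥2.90 = ¥163,696.52.
Total = ¥23,558.68 + ¥11,902.10 + ¥74,698.56 + ¥163,696.52 = ¥273,855.86.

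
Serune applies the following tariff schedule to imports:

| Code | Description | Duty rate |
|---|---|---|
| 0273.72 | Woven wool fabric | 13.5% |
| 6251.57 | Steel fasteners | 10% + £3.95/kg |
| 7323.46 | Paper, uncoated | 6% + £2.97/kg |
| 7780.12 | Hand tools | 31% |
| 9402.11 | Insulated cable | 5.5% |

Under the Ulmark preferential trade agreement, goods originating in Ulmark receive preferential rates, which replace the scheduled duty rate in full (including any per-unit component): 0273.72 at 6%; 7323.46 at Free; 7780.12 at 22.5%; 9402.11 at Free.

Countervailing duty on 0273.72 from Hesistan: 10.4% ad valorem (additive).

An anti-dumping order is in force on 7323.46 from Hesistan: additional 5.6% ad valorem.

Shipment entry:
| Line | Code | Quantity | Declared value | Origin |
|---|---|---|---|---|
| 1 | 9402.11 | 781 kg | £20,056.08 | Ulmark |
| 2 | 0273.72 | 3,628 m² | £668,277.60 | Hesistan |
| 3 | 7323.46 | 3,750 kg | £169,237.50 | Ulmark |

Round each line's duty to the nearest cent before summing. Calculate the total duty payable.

£159,718.35

Line 1 (9402.11, Ulmark, 781 kg, £20,056.08):
Base rate for 9402.11 is 5.5%.
Origin Ulmark qualifies under the Serune–Ulmark agreement and 9402.11 is covered: preferential rate Free applies instead.
Duty = £20,056.08 × 0% = £0.00.
Line 2 (0273.72, Hesistan, 3,628 m², £668,277.60):
Base rate for 0273.72 is 13.5%.
0273.72 has an FTA preferential rate, but origin Hesistan is not Ulmark; base rate stands.
Additional duty on 0273.72 from Hesistan: +10.4%. Applied ad valorem rate: 13.5% + 10.4% = 23.9%.
Duty = £668,277.60 × 23.9% = £159,718.35.
Line 3 (7323.46, Ulmark, 3,750 kg, £169,237.50):
Base rate for 7323.46 is 6% + £2.97/kg.
Origin Ulmark qualifies under the Serune–Ulmark agreement and 7323.46 is covered: preferential rate Free applies instead.
The additional-duty order on 7323.46 targets Hesistan, not Ulmark; it does not apply.
Duty = £169,237.50 × 0% = £0.00.
Total = £0.00 + £159,718.35 + £0.00 = £159,718.35.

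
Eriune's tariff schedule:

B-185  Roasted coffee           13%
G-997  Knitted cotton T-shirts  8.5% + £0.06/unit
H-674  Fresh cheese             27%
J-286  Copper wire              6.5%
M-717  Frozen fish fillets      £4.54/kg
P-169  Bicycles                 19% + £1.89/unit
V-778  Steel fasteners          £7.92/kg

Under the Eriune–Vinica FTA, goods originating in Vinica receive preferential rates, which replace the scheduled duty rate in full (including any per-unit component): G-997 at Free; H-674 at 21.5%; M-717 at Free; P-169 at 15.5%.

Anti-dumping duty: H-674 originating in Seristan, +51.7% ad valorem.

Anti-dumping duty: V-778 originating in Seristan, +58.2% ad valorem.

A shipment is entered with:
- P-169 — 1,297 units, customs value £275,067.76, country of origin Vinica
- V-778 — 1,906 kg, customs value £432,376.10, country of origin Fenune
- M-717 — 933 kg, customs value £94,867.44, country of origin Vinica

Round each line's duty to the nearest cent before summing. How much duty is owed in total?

Line 1 (P-169, Vinica, 1,297 units, £275,067.76):
Base rate for P-169 is 19% + £1.89/unit.
Origin Vinica qualifies under the Eriune–Vinica agreement and P-169 is covered: preferential rate 15.5% applies instead.
Duty = £275,067.76 × 15.5% = £42,635.50.
Line 2 (V-778, Fenune, 1,906 kg, £432,376.10):
Base rate for V-778 is £7.92/kg.
The additional-duty order on V-778 targets Seristan, not Fenune; it does not apply.
Duty = 1,906 × £7.92 = £15,095.52.
Line 3 (M-717, Vinica, 933 kg, £94,867.44):
Base rate for M-717 is £4.54/kg.
Origin Vinica qualifies under the Eriune–Vinica agreement and M-717 is covered: preferential rate Free applies instead.
Duty = £94,867.44 × 0% = £0.00.
Total = £42,635.50 + £15,095.52 + £0.00 = £57,731.02.

£57,731.02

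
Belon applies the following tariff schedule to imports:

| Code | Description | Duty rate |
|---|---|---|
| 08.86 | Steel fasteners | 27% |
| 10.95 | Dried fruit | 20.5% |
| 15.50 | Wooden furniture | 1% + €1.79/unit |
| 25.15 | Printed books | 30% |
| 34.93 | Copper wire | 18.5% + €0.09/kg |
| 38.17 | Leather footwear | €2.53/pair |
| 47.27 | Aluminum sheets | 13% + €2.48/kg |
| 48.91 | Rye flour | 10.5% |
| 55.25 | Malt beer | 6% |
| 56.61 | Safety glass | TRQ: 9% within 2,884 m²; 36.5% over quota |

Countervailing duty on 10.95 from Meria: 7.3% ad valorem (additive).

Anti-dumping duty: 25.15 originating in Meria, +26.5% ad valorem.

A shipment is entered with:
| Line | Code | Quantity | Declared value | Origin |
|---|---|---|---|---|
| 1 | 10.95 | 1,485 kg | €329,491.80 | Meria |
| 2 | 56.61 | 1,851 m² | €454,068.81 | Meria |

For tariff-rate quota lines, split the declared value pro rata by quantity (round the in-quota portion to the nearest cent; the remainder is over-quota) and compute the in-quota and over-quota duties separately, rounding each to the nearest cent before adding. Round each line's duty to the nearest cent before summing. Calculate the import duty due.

€132,464.91

Line 1 (10.95, Meria, 1,485 kg, €329,491.80):
Base rate for 10.95 is 20.5%.
Additional duty on 10.95 from Meria: +7.3%. Applied ad valorem rate: 20.5% + 7.3% = 27.8%.
Duty = €329,491.80 × 27.8% = €91,598.72.
Line 2 (56.61, Meria, 1,851 m², €454,068.81):
Code 56.61 is under a tariff-rate quota (threshold 2,884 m²). Quantity 1,851 m² is within the quota, so the in-quota rate 9% applies to the full value.
Duty = €454,068.81 × 9% = €40,866.19.
Total = €91,598.72 + €40,866.19 = €132,464.91.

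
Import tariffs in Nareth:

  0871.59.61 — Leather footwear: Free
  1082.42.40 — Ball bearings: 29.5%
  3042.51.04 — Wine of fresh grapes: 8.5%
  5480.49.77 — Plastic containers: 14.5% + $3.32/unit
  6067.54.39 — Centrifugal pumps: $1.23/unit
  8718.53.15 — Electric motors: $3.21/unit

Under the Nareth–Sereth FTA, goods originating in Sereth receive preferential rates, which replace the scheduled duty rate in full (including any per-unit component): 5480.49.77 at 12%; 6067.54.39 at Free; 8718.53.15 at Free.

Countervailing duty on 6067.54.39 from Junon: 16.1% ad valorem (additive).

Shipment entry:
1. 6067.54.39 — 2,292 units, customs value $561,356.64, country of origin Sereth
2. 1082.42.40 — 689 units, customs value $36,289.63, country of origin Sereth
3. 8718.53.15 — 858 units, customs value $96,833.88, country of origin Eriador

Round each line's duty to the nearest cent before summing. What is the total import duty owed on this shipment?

Line 1 (6067.54.39, Sereth, 2,292 units, $561,356.64):
Base rate for 6067.54.39 is $1.23/unit.
Origin Sereth qualifies under the Nareth–Sereth agreement and 6067.54.39 is covered: preferential rate Free applies instead.
The additional-duty order on 6067.54.39 targets Junon, not Sereth; it does not apply.
Duty = $561,356.64 × 0% = $0.00.
Line 2 (1082.42.40, Sereth, 689 units, $36,289.63):
Base rate for 1082.42.40 is 29.5%.
Origin Sereth is the FTA partner but 1082.42.40 is not on the preference list; base rate stands.
Duty = $36,289.63 × 29.5% = $10,705.44.
Line 3 (8718.53.15, Eriador, 858 units, $96,833.88):
Base rate for 8718.53.15 is $3.21/unit.
8718.53.15 has an FTA preferential rate, but origin Eriador is not Sereth; base rate stands.
Duty = 858 × $3.21 = $2,754.18.
Total = $0.00 + $10,705.44 + $2,754.18 = $13,459.62.

$13,459.62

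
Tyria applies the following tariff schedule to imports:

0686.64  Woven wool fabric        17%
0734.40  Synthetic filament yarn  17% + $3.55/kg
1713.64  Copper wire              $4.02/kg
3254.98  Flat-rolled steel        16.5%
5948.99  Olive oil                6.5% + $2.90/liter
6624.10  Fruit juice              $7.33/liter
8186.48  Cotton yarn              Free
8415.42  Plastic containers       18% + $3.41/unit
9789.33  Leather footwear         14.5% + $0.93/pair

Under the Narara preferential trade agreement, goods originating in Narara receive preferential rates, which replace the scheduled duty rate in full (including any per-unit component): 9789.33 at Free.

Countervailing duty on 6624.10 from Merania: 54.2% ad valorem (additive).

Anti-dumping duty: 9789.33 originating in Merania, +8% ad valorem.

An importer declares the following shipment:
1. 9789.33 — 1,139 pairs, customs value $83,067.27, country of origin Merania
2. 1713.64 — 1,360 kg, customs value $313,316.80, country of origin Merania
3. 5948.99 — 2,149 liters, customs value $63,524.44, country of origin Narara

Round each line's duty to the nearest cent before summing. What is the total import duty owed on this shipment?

Line 1 (9789.33, Merania, 1,139 pairs, $83,067.27):
Base rate for 9789.33 is 14.5% + $0.93/pair.
9789.33 has an FTA preferential rate, but origin Merania is not Narara; base rate stands.
Additional duty on 9789.33 from Merania: +8%. Applied ad valorem rate: 14.5% + 8% = 22.5%.
Duty = $83,067.27 × 22.5% + 1,139 × $0.93 = $19,749.41.
Line 2 (1713.64, Merania, 1,360 kg, $313,316.80):
Base rate for 1713.64 is $4.02/kg.
Duty = 1,360 × $4.02 = $5,467.20.
Line 3 (5948.99, Narara, 2,149 liters, $63,524.44):
Base rate for 5948.99 is 6.5% + $2.90/liter.
Origin Narara is the FTA partner but 5948.99 is not on the preference list; base rate stands.
Duty = $63,524.44 × 6.5% + 2,149 × $2.90 = $10,361.19.
Total = $19,749.41 + $5,467.20 + $10,361.19 = $35,577.80.

$35,577.80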